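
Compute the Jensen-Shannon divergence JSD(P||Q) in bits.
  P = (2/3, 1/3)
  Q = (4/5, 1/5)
0.0165 bits

Jensen-Shannon divergence is:
JSD(P||Q) = 0.5 × D_KL(P||M) + 0.5 × D_KL(Q||M)
where M = 0.5 × (P + Q) is the mixture distribution.

M = 0.5 × (2/3, 1/3) + 0.5 × (4/5, 1/5) = (11/15, 4/15)

D_KL(P||M) = 0.0156 bits
D_KL(Q||M) = 0.0174 bits

JSD(P||Q) = 0.5 × 0.0156 + 0.5 × 0.0174 = 0.0165 bits

Unlike KL divergence, JSD is symmetric and bounded: 0 ≤ JSD ≤ log(2).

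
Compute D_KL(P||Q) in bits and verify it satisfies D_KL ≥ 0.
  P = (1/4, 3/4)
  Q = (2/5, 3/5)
0.0719 bits

KL divergence satisfies the Gibbs inequality: D_KL(P||Q) ≥ 0 for all distributions P, Q.

D_KL(P||Q) = Σ p(x) log(p(x)/q(x))
Term by term:
  x=0: 1/4 × log_2[(1/4)/(2/5)] = -0.1695
  x=1: 3/4 × log_2[(3/4)/(3/5)] = 0.2414
D_KL(P||Q) = 0.0719 bits

D_KL(P||Q) = 0.0719 ≥ 0 ✓

This non-negativity is a fundamental property: relative entropy cannot be negative because it measures how different Q is from P.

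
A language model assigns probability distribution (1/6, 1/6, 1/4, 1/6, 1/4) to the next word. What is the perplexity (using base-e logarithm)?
4.8990

Perplexity is e^H (or exp(H) for natural log).

First, H = -Σ p log p = 1.5890 nats
Perplexity = e^1.5890 = 4.8990

Interpretation: The model's uncertainty is equivalent to choosing uniformly among 4.9 options.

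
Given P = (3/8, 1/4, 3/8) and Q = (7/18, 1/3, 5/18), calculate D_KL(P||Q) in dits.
0.0117 dits

KL divergence: D_KL(P||Q) = Σ p(x) log(p(x)/q(x))

Computing term by term:
  x=0: 3/8 × log_10[(3/8)/(7/18)] = 3/8 × -0.0158 = -0.0059
  x=1: 1/4 × log_10[(1/4)/(1/3)] = 1/4 × -0.1249 = -0.0312
  x=2: 3/8 × log_10[(3/8)/(5/18)] = 3/8 × 0.1303 = 0.0489

D_KL(P||Q) = 0.0117 dits

Note: KL divergence is always non-negative and equals 0 iff P = Q.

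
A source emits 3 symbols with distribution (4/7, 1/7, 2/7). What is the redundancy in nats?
0.1429 nats

Redundancy measures how far a source is from maximum entropy:
R = H_max - H(X)

Maximum entropy for 3 symbols: H_max = log_e(3) = 1.0986 nats
Actual entropy: H(X) = 0.9557 nats
Redundancy: R = 1.0986 - 0.9557 = 0.1429 nats

This redundancy represents potential for compression: the source could be compressed by 0.1429 nats per symbol.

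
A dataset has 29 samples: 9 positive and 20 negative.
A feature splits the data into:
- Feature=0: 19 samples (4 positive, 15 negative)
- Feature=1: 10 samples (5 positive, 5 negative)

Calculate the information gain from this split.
0.0623 bits

Information Gain = H(Y) - H(Y|Feature)

Before split:
P(positive) = 9/29 = 0.3103
H(Y) = 0.8936 bits

After split:
Feature=0: H = 0.7425 bits (weight = 19/29)
Feature=1: H = 1.0000 bits (weight = 10/29)
H(Y|Feature) = (19/29)×0.7425 + (10/29)×1.0000 = 0.8313 bits

Information Gain = 0.8936 - 0.8313 = 0.0623 bits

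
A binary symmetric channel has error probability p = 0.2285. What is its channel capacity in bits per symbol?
0.2246 bits

For a binary symmetric channel (BSC) with error probability p:
Capacity C = 1 - H(p) bits per symbol

where H(p) = -p log₂(p) - (1-p) log₂(1-p) is the binary entropy function.

H(0.2285) = 0.7754 bits
C = 1 - 0.7754 = 0.2246 bits per symbol

This means we can reliably transmit up to 0.2246 bits of information per channel use.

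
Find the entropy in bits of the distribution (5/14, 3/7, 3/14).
1.5306 bits

Shannon entropy is H(X) = -Σ p(x) log p(x).

For P = (5/14, 3/7, 3/14):
H = -5/14 × log_2(5/14) -3/7 × log_2(3/7) -3/14 × log_2(3/14)
H = 1.5306 bits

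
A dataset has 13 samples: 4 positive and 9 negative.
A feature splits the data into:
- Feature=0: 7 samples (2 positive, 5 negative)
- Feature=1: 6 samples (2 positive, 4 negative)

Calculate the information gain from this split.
0.0019 bits

Information Gain = H(Y) - H(Y|Feature)

Before split:
P(positive) = 4/13 = 0.3077
H(Y) = 0.8905 bits

After split:
Feature=0: H = 0.8631 bits (weight = 7/13)
Feature=1: H = 0.9183 bits (weight = 6/13)
H(Y|Feature) = (7/13)×0.8631 + (6/13)×0.9183 = 0.8886 bits

Information Gain = 0.8905 - 0.8886 = 0.0019 bits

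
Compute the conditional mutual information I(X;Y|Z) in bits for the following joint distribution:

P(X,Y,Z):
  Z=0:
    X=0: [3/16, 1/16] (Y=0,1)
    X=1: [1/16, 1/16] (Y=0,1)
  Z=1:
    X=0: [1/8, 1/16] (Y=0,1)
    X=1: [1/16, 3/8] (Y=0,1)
0.1363 bits

Conditional mutual information: I(X;Y|Z) = H(X|Z) + H(Y|Z) - H(X,Y|Z)

H(Z) = 0.9544
H(X,Z) = 1.8496 → H(X|Z) = 0.8952
H(Y,Z) = 1.8496 → H(Y|Z) = 0.8952
H(X,Y,Z) = 2.6085 → H(X,Y|Z) = 1.6540

I(X;Y|Z) = 0.8952 + 0.8952 - 1.6540 = 0.1363 bits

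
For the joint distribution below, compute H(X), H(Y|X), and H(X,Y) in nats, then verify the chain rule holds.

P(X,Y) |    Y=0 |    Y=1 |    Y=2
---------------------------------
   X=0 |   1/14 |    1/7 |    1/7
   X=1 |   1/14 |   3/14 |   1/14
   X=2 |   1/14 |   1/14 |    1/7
H(X,Y) = 2.1066, H(X) = 1.0934, H(Y|X) = 1.0132 (all in nats)

Chain rule: H(X,Y) = H(X) + H(Y|X)

Left side — joint entropy directly:
H(X,Y) = -Σ p(x,y) log p(x,y) = 2.1066 nats

Right side — compute H(Y|X) from the conditional distributions:
P(X) = (5/14, 5/14, 2/7), so H(X) = 1.0934 nats
H(Y|X) = Σ_x P(X=x) · H(Y|X=x):
  P(Y|X=0) = (1/5, 2/5, 2/5), H(Y|X=0) = 1.0549, weight P(X=0) = 5/14
  P(Y|X=1) = (1/5, 3/5, 1/5), H(Y|X=1) = 0.9503, weight P(X=1) = 5/14
  P(Y|X=2) = (1/4, 1/4, 1/2), H(Y|X=2) = 1.0397, weight P(X=2) = 2/7
H(Y|X) = 1.0132 nats

H(X) + H(Y|X) = 1.0934 + 1.0132 = 2.1066 nats

Both sides equal 2.1066 nats. ✓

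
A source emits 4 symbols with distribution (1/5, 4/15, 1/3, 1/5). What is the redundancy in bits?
0.0344 bits

Redundancy measures how far a source is from maximum entropy:
R = H_max - H(X)

Maximum entropy for 4 symbols: H_max = log_2(4) = 2.0000 bits
Actual entropy: H(X) = 1.9656 bits
Redundancy: R = 2.0000 - 1.9656 = 0.0344 bits

This redundancy represents potential for compression: the source could be compressed by 0.0344 bits per symbol.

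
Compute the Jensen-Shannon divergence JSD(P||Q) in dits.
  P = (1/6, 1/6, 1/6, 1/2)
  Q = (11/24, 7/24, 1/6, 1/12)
0.0550 dits

Jensen-Shannon divergence is:
JSD(P||Q) = 0.5 × D_KL(P||M) + 0.5 × D_KL(Q||M)
where M = 0.5 × (P + Q) is the mixture distribution.

M = 0.5 × (1/6, 1/6, 1/6, 1/2) + 0.5 × (11/24, 7/24, 1/6, 1/12) = (5/16, 0.229167, 1/6, 7/24)

D_KL(P||M) = 0.0485 dits
D_KL(Q||M) = 0.0614 dits

JSD(P||Q) = 0.5 × 0.0485 + 0.5 × 0.0614 = 0.0550 dits

Unlike KL divergence, JSD is symmetric and bounded: 0 ≤ JSD ≤ log(2).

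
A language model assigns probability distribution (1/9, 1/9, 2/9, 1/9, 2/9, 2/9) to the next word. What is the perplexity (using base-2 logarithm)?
5.6696

Perplexity is 2^H (or exp(H) for natural log).

First, H = -Σ p log p = 2.5033 bits
Perplexity = 2^2.5033 = 5.6696

Interpretation: The model's uncertainty is equivalent to choosing uniformly among 5.7 options.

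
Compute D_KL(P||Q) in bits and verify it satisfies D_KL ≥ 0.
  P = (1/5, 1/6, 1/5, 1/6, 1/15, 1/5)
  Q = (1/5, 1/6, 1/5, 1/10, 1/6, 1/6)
0.0873 bits

KL divergence satisfies the Gibbs inequality: D_KL(P||Q) ≥ 0 for all distributions P, Q.

D_KL(P||Q) = Σ p(x) log(p(x)/q(x))
Term by term:
  x=0: 1/5 × log_2[(1/5)/(1/5)] = 0.0000
  x=1: 1/6 × log_2[(1/6)/(1/6)] = 0.0000
  x=2: 1/5 × log_2[(1/5)/(1/5)] = 0.0000
  x=3: 1/6 × log_2[(1/6)/(1/10)] = 0.1228
  x=4: 1/15 × log_2[(1/15)/(1/6)] = -0.0881
  x=5: 1/5 × log_2[(1/5)/(1/6)] = 0.0526
D_KL(P||Q) = 0.0873 bits

D_KL(P||Q) = 0.0873 ≥ 0 ✓

This non-negativity is a fundamental property: relative entropy cannot be negative because it measures how different Q is from P.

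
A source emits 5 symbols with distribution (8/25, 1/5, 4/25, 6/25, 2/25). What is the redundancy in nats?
0.0852 nats

Redundancy measures how far a source is from maximum entropy:
R = H_max - H(X)

Maximum entropy for 5 symbols: H_max = log_e(5) = 1.6094 nats
Actual entropy: H(X) = 1.5243 nats
Redundancy: R = 1.6094 - 1.5243 = 0.0852 nats

This redundancy represents potential for compression: the source could be compressed by 0.0852 nats per symbol.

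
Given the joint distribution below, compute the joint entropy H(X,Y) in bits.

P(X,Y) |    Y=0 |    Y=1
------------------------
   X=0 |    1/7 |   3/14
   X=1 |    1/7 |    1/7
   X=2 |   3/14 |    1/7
2.5567 bits

Joint entropy is H(X,Y) = -Σ_{x,y} p(x,y) log p(x,y).

Summing over all non-zero entries:
H(X,Y) = -[1/7·log_2(1/7) + 3/14·log_2(3/14) + 1/7·log_2(1/7) + 1/7·log_2(1/7) + 3/14·log_2(3/14) + 1/7·log_2(1/7)]
H(X,Y) = 2.5567 bits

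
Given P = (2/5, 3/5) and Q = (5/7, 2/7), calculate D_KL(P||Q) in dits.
0.0926 dits

KL divergence: D_KL(P||Q) = Σ p(x) log(p(x)/q(x))

Computing term by term:
  x=0: 2/5 × log_10[(2/5)/(5/7)] = 2/5 × -0.2518 = -0.1007
  x=1: 3/5 × log_10[(3/5)/(2/7)] = 3/5 × 0.3222 = 0.1933

D_KL(P||Q) = 0.0926 dits

Note: KL divergence is always non-negative and equals 0 iff P = Q.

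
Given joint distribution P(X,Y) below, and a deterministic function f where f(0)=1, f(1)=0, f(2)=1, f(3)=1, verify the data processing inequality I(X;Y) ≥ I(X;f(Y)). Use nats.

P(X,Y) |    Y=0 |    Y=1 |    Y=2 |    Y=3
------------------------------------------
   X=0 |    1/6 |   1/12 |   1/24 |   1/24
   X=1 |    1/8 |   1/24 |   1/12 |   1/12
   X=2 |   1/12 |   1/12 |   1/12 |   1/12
I(X;Y) = 0.0415, I(X;f(Y)) = 0.0113, inequality holds: 0.0415 ≥ 0.0113

Data Processing Inequality: For any Markov chain X → Y → Z, we have I(X;Y) ≥ I(X;Z).

Here Z = f(Y) is a deterministic function of Y, forming X → Y → Z.

Original I(X;Y) = 0.0415 nats

After applying f:
P(X,Z) where Z=f(Y):
- P(X,Z=0) = P(X,Y=1)
- P(X,Z=1) = P(X,Y=0) + P(X,Y=2) + P(X,Y=3)

I(X;Z) = I(X;f(Y)) = 0.0113 nats

Verification: 0.0415 ≥ 0.0113 ✓

Information cannot be created by processing; the function f can only lose information about X.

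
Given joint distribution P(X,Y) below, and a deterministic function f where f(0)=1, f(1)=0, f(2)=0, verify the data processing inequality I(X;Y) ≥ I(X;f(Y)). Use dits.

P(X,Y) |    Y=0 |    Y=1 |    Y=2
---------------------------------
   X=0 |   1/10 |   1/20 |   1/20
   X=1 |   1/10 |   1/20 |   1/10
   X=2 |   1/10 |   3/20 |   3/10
I(X;Y) = 0.0209, I(X;f(Y)) = 0.0188, inequality holds: 0.0209 ≥ 0.0188

Data Processing Inequality: For any Markov chain X → Y → Z, we have I(X;Y) ≥ I(X;Z).

Here Z = f(Y) is a deterministic function of Y, forming X → Y → Z.

Original I(X;Y) = 0.0209 dits

After applying f:
P(X,Z) where Z=f(Y):
- P(X,Z=0) = P(X,Y=1) + P(X,Y=2)
- P(X,Z=1) = P(X,Y=0)

I(X;Z) = I(X;f(Y)) = 0.0188 dits

Verification: 0.0209 ≥ 0.0188 ✓

Information cannot be created by processing; the function f can only lose information about X.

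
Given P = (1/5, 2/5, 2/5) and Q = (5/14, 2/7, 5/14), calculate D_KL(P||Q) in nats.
0.0640 nats

KL divergence: D_KL(P||Q) = Σ p(x) log(p(x)/q(x))

Computing term by term:
  x=0: 1/5 × log_e[(1/5)/(5/14)] = 1/5 × -0.5798 = -0.1160
  x=1: 2/5 × log_e[(2/5)/(2/7)] = 2/5 × 0.3365 = 0.1346
  x=2: 2/5 × log_e[(2/5)/(5/14)] = 2/5 × 0.1133 = 0.0453

D_KL(P||Q) = 0.0640 nats

Note: KL divergence is always non-negative and equals 0 iff P = Q.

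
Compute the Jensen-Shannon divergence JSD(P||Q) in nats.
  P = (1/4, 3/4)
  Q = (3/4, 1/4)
0.1308 nats

Jensen-Shannon divergence is:
JSD(P||Q) = 0.5 × D_KL(P||M) + 0.5 × D_KL(Q||M)
where M = 0.5 × (P + Q) is the mixture distribution.

M = 0.5 × (1/4, 3/4) + 0.5 × (3/4, 1/4) = (1/2, 1/2)

D_KL(P||M) = 0.1308 nats
D_KL(Q||M) = 0.1308 nats

JSD(P||Q) = 0.5 × 0.1308 + 0.5 × 0.1308 = 0.1308 nats

Unlike KL divergence, JSD is symmetric and bounded: 0 ≤ JSD ≤ log(2).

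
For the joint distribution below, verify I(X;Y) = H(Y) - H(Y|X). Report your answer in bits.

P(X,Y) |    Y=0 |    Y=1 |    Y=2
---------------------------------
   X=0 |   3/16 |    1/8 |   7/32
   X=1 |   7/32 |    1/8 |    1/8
I(X;Y) = 0.0176 bits

Mutual information has multiple equivalent forms:
- I(X;Y) = H(X) - H(X|Y)
- I(X;Y) = H(Y) - H(Y|X)
- I(X;Y) = H(X) + H(Y) - H(X,Y)

Computing all quantities:
H(X) = 0.9972, H(Y) = 1.5575, H(X,Y) = 2.5371
H(X|Y) = 0.9796, H(Y|X) = 1.5399

Verification:
H(X) - H(X|Y) = 0.9972 - 0.9796 = 0.0176
H(Y) - H(Y|X) = 1.5575 - 1.5399 = 0.0176
H(X) + H(Y) - H(X,Y) = 0.9972 + 1.5575 - 2.5371 = 0.0176

All forms give I(X;Y) = 0.0176 bits. ✓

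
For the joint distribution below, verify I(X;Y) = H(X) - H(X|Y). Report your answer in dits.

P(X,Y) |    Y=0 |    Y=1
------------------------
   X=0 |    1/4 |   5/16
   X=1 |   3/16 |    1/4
I(X;Y) = 0.0001 dits

Mutual information has multiple equivalent forms:
- I(X;Y) = H(X) - H(X|Y)
- I(X;Y) = H(Y) - H(Y|X)
- I(X;Y) = H(X) + H(Y) - H(X,Y)

Computing all quantities:
H(X) = 0.2976, H(Y) = 0.2976, H(X,Y) = 0.5952
H(X|Y) = 0.2976, H(Y|X) = 0.2976

Verification:
H(X) - H(X|Y) = 0.2976 - 0.2976 = 0.0001
H(Y) - H(Y|X) = 0.2976 - 0.2976 = 0.0001
H(X) + H(Y) - H(X,Y) = 0.2976 + 0.2976 - 0.5952 = 0.0001

All forms give I(X;Y) = 0.0001 dits. ✓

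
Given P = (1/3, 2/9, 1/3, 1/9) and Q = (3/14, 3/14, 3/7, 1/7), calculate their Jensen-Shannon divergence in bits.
0.0152 bits

Jensen-Shannon divergence is:
JSD(P||Q) = 0.5 × D_KL(P||M) + 0.5 × D_KL(Q||M)
where M = 0.5 × (P + Q) is the mixture distribution.

M = 0.5 × (1/3, 2/9, 1/3, 1/9) + 0.5 × (3/14, 3/14, 3/7, 1/7) = (0.27381, 0.218254, 8/21, 0.126984)

D_KL(P||M) = 0.0148 bits
D_KL(Q||M) = 0.0156 bits

JSD(P||Q) = 0.5 × 0.0148 + 0.5 × 0.0156 = 0.0152 bits

Unlike KL divergence, JSD is symmetric and bounded: 0 ≤ JSD ≤ log(2).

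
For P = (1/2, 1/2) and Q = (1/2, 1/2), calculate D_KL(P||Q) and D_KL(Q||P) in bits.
D_KL(P||Q) = 0.0000, D_KL(Q||P) = 0.0000

KL divergence is not symmetric: D_KL(P||Q) ≠ D_KL(Q||P) in general.

D_KL(P||Q) = 0.0000 bits
D_KL(Q||P) = 0.0000 bits

In this case they happen to be equal (to 4 decimal places).

This asymmetry is why KL divergence is not a true distance metric.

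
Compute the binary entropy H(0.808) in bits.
0.7056 bits

The binary entropy function is:
H(p) = -p log(p) - (1-p) log(1-p)

H(0.808) = -0.808 × log_2(0.808) - 0.192 × log_2(0.192)
H(0.808) = 0.7056 bits

Note: Binary entropy is maximized at p=0.5 (H=1 bit) and minimized at p=0 or p=1 (H=0).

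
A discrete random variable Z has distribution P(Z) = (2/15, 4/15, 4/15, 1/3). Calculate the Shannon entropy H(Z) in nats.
1.3398 nats

Shannon entropy is H(X) = -Σ p(x) log p(x).

For P = (2/15, 4/15, 4/15, 1/3):
H = -2/15 × log_e(2/15) -4/15 × log_e(4/15) -4/15 × log_e(4/15) -1/3 × log_e(1/3)
H = 1.3398 nats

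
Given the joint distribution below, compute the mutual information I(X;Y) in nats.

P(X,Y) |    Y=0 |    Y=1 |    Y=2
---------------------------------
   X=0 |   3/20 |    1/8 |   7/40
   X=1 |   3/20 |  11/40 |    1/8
0.0280 nats

Mutual information: I(X;Y) = H(X) + H(Y) - H(X,Y)

Marginals:
P(X) = (9/20, 11/20), H(X) = 0.6881 nats
P(Y) = (3/10, 2/5, 3/10), H(Y) = 1.0889 nats

Joint entropy: H(X,Y) = 1.7490 nats

I(X;Y) = 0.6881 + 1.0889 - 1.7490 = 0.0280 nats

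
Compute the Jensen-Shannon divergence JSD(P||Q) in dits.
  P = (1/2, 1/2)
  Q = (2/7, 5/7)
0.0106 dits

Jensen-Shannon divergence is:
JSD(P||Q) = 0.5 × D_KL(P||M) + 0.5 × D_KL(Q||M)
where M = 0.5 × (P + Q) is the mixture distribution.

M = 0.5 × (1/2, 1/2) + 0.5 × (2/7, 5/7) = (11/28, 17/28)

D_KL(P||M) = 0.0102 dits
D_KL(Q||M) = 0.0109 dits

JSD(P||Q) = 0.5 × 0.0102 + 0.5 × 0.0109 = 0.0106 dits

Unlike KL divergence, JSD is symmetric and bounded: 0 ≤ JSD ≤ log(2).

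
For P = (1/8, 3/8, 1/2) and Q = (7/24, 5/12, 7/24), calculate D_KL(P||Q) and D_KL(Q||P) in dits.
D_KL(P||Q) = 0.0539, D_KL(Q||P) = 0.0581

KL divergence is not symmetric: D_KL(P||Q) ≠ D_KL(Q||P) in general.

D_KL(P||Q) = 0.0539 dits
D_KL(Q||P) = 0.0581 dits

No, they are not equal!

This asymmetry is why KL divergence is not a true distance metric.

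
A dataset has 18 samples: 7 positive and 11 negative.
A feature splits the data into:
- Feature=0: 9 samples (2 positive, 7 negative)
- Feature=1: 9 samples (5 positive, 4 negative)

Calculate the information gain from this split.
0.0864 bits

Information Gain = H(Y) - H(Y|Feature)

Before split:
P(positive) = 7/18 = 0.3889
H(Y) = 0.9641 bits

After split:
Feature=0: H = 0.7642 bits (weight = 9/18)
Feature=1: H = 0.9911 bits (weight = 9/18)
H(Y|Feature) = (9/18)×0.7642 + (9/18)×0.9911 = 0.8776 bits

Information Gain = 0.9641 - 0.8776 = 0.0864 bits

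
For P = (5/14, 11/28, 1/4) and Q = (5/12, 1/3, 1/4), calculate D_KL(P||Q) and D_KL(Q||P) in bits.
D_KL(P||Q) = 0.0137, D_KL(Q||P) = 0.0137

KL divergence is not symmetric: D_KL(P||Q) ≠ D_KL(Q||P) in general.

D_KL(P||Q) = 0.0137 bits
D_KL(Q||P) = 0.0137 bits

In this case they happen to be equal (to 4 decimal places).

This asymmetry is why KL divergence is not a true distance metric.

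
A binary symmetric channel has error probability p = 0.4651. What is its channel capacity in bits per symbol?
0.0035 bits

For a binary symmetric channel (BSC) with error probability p:
Capacity C = 1 - H(p) bits per symbol

where H(p) = -p log₂(p) - (1-p) log₂(1-p) is the binary entropy function.

H(0.4651) = 0.9965 bits
C = 1 - 0.9965 = 0.0035 bits per symbol

This means we can reliably transmit up to 0.0035 bits of information per channel use.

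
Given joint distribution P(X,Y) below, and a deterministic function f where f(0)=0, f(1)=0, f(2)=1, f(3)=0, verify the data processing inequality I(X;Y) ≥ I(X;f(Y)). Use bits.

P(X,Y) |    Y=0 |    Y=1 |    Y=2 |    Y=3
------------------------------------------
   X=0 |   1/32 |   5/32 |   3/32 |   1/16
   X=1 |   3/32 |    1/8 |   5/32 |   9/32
I(X;Y) = 0.0745, I(X;f(Y)) = 0.0010, inequality holds: 0.0745 ≥ 0.0010

Data Processing Inequality: For any Markov chain X → Y → Z, we have I(X;Y) ≥ I(X;Z).

Here Z = f(Y) is a deterministic function of Y, forming X → Y → Z.

Original I(X;Y) = 0.0745 bits

After applying f:
P(X,Z) where Z=f(Y):
- P(X,Z=0) = P(X,Y=0) + P(X,Y=1) + P(X,Y=3)
- P(X,Z=1) = P(X,Y=2)

I(X;Z) = I(X;f(Y)) = 0.0010 bits

Verification: 0.0745 ≥ 0.0010 ✓

Information cannot be created by processing; the function f can only lose information about X.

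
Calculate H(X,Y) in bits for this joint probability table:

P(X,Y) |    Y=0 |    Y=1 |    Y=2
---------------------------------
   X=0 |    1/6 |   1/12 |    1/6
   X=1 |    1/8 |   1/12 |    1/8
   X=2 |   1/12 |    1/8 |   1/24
3.0739 bits

Joint entropy is H(X,Y) = -Σ_{x,y} p(x,y) log p(x,y).

Summing over all non-zero entries:
H(X,Y) = -[1/6·log_2(1/6) + 1/12·log_2(1/12) + 1/6·log_2(1/6) + 1/8·log_2(1/8) + 1/12·log_2(1/12) + 1/8·log_2(1/8) + 1/12·log_2(1/12) + 1/8·log_2(1/8) + 1/24·log_2(1/24)]
H(X,Y) = 3.0739 bits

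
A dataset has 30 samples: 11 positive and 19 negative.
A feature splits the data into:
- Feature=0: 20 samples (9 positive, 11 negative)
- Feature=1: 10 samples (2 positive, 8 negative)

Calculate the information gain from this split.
0.0456 bits

Information Gain = H(Y) - H(Y|Feature)

Before split:
P(positive) = 11/30 = 0.3667
H(Y) = 0.9481 bits

After split:
Feature=0: H = 0.9928 bits (weight = 20/30)
Feature=1: H = 0.7219 bits (weight = 10/30)
H(Y|Feature) = (20/30)×0.9928 + (10/30)×0.7219 = 0.9025 bits

Information Gain = 0.9481 - 0.9025 = 0.0456 bits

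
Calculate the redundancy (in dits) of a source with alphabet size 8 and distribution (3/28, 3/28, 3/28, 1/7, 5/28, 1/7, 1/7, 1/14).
0.0136 dits

Redundancy measures how far a source is from maximum entropy:
R = H_max - H(X)

Maximum entropy for 8 symbols: H_max = log_10(8) = 0.9031 dits
Actual entropy: H(X) = 0.8895 dits
Redundancy: R = 0.9031 - 0.8895 = 0.0136 dits

This redundancy represents potential for compression: the source could be compressed by 0.0136 dits per symbol.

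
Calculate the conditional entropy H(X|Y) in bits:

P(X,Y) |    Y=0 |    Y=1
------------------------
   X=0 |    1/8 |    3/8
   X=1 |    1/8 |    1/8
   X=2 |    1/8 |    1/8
1.4512 bits

Using the chain rule: H(X|Y) = H(X,Y) - H(Y)

First, compute H(X,Y) = 2.4056 bits

Marginal P(Y) = (3/8, 5/8)
H(Y) = 0.9544 bits

H(X|Y) = H(X,Y) - H(Y) = 2.4056 - 0.9544 = 1.4512 bits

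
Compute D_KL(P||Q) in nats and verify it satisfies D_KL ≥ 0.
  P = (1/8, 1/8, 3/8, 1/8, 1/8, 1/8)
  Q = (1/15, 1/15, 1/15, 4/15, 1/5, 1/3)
0.5288 nats

KL divergence satisfies the Gibbs inequality: D_KL(P||Q) ≥ 0 for all distributions P, Q.

D_KL(P||Q) = Σ p(x) log(p(x)/q(x))
Term by term:
  x=0: 1/8 × log_e[(1/8)/(1/15)] = 0.0786
  x=1: 1/8 × log_e[(1/8)/(1/15)] = 0.0786
  x=2: 3/8 × log_e[(3/8)/(1/15)] = 0.6477
  x=3: 1/8 × log_e[(1/8)/(4/15)] = -0.0947
  x=4: 1/8 × log_e[(1/8)/(1/5)] = -0.0588
  x=5: 1/8 × log_e[(1/8)/(1/3)] = -0.1226
D_KL(P||Q) = 0.5288 nats

D_KL(P||Q) = 0.5288 ≥ 0 ✓

This non-negativity is a fundamental property: relative entropy cannot be negative because it measures how different Q is from P.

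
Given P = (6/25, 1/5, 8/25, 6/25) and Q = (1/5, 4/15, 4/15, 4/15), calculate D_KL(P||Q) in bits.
0.0278 bits

KL divergence: D_KL(P||Q) = Σ p(x) log(p(x)/q(x))

Computing term by term:
  x=0: 6/25 × log_2[(6/25)/(1/5)] = 6/25 × 0.2630 = 0.0631
  x=1: 1/5 × log_2[(1/5)/(4/15)] = 1/5 × -0.4150 = -0.0830
  x=2: 8/25 × log_2[(8/25)/(4/15)] = 8/25 × 0.2630 = 0.0842
  x=3: 6/25 × log_2[(6/25)/(4/15)] = 6/25 × -0.1520 = -0.0365

D_KL(P||Q) = 0.0278 bits

Note: KL divergence is always non-negative and equals 0 iff P = Q.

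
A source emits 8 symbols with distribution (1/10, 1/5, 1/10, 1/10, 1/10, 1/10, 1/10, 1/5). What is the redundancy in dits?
0.0235 dits

Redundancy measures how far a source is from maximum entropy:
R = H_max - H(X)

Maximum entropy for 8 symbols: H_max = log_10(8) = 0.9031 dits
Actual entropy: H(X) = 0.8796 dits
Redundancy: R = 0.9031 - 0.8796 = 0.0235 dits

This redundancy represents potential for compression: the source could be compressed by 0.0235 dits per symbol.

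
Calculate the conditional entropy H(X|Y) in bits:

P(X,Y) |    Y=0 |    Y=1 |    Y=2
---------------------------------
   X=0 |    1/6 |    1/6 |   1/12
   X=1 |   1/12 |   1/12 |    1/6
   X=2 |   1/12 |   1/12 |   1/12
1.5000 bits

Using the chain rule: H(X|Y) = H(X,Y) - H(Y)

First, compute H(X,Y) = 3.0850 bits

Marginal P(Y) = (1/3, 1/3, 1/3)
H(Y) = 1.5850 bits

H(X|Y) = H(X,Y) - H(Y) = 3.0850 - 1.5850 = 1.5000 bits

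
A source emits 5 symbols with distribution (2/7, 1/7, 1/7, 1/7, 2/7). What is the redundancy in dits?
0.0259 dits

Redundancy measures how far a source is from maximum entropy:
R = H_max - H(X)

Maximum entropy for 5 symbols: H_max = log_10(5) = 0.6990 dits
Actual entropy: H(X) = 0.6731 dits
Redundancy: R = 0.6990 - 0.6731 = 0.0259 dits

This redundancy represents potential for compression: the source could be compressed by 0.0259 dits per symbol.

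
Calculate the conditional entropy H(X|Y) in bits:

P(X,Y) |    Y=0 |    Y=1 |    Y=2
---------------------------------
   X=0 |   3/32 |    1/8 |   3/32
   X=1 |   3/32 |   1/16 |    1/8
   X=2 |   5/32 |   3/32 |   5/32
1.5426 bits

Using the chain rule: H(X|Y) = H(X,Y) - H(Y)

First, compute H(X,Y) = 3.1175 bits

Marginal P(Y) = (11/32, 9/32, 3/8)
H(Y) = 1.5749 bits

H(X|Y) = H(X,Y) - H(Y) = 3.1175 - 1.5749 = 1.5426 bits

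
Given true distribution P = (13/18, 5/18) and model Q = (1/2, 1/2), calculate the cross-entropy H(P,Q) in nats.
0.6931 nats

Cross-entropy: H(P,Q) = -Σ p(x) log q(x)

Alternatively: H(P,Q) = H(P) + D_KL(P||Q)
H(P) = 0.5908 nats
D_KL(P||Q) = 0.1023 nats

H(P,Q) = 0.5908 + 0.1023 = 0.6931 nats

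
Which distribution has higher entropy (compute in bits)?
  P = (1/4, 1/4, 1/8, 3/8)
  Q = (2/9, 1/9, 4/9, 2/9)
P

Computing entropies in bits:
H(P) = 1.9056
H(Q) = 1.8366

Distribution P has higher entropy.

Intuition: The distribution closer to uniform (more spread out) has higher entropy.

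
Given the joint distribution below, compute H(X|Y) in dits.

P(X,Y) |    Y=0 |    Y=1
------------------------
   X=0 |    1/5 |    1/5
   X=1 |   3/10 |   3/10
0.2923 dits

Using the chain rule: H(X|Y) = H(X,Y) - H(Y)

First, compute H(X,Y) = 0.5933 dits

Marginal P(Y) = (1/2, 1/2)
H(Y) = 0.3010 dits

H(X|Y) = H(X,Y) - H(Y) = 0.5933 - 0.3010 = 0.2923 dits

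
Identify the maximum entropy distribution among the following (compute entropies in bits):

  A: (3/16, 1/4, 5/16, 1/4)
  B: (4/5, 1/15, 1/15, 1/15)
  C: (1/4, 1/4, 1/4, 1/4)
C

For a discrete distribution over n outcomes, entropy is maximized by the uniform distribution.

Computing entropies:
H(A) = 1.9772 bits
H(B) = 1.0389 bits
H(C) = 2.0000 bits

The uniform distribution (where all probabilities equal 1/4) achieves the maximum entropy of log_2(4) = 2.0000 bits.

Distribution C has the highest entropy.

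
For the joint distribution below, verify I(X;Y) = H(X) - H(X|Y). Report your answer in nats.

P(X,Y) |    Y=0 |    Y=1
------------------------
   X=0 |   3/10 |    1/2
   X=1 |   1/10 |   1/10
I(X;Y) = 0.0051 nats

Mutual information has multiple equivalent forms:
- I(X;Y) = H(X) - H(X|Y)
- I(X;Y) = H(Y) - H(Y|X)
- I(X;Y) = H(X) + H(Y) - H(X,Y)

Computing all quantities:
H(X) = 0.5004, H(Y) = 0.6730, H(X,Y) = 1.1683
H(X|Y) = 0.4953, H(Y|X) = 0.6679

Verification:
H(X) - H(X|Y) = 0.5004 - 0.4953 = 0.0051
H(Y) - H(Y|X) = 0.6730 - 0.6679 = 0.0051
H(X) + H(Y) - H(X,Y) = 0.5004 + 0.6730 - 1.1683 = 0.0051

All forms give I(X;Y) = 0.0051 nats. ✓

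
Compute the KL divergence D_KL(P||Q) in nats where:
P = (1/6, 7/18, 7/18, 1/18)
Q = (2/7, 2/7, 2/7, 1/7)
0.0975 nats

KL divergence: D_KL(P||Q) = Σ p(x) log(p(x)/q(x))

Computing term by term:
  x=0: 1/6 × log_e[(1/6)/(2/7)] = 1/6 × -0.5390 = -0.0898
  x=1: 7/18 × log_e[(7/18)/(2/7)] = 7/18 × 0.3083 = 0.1199
  x=2: 7/18 × log_e[(7/18)/(2/7)] = 7/18 × 0.3083 = 0.1199
  x=3: 1/18 × log_e[(1/18)/(1/7)] = 1/18 × -0.9445 = -0.0525

D_KL(P||Q) = 0.0975 nats

Note: KL divergence is always non-negative and equals 0 iff P = Q.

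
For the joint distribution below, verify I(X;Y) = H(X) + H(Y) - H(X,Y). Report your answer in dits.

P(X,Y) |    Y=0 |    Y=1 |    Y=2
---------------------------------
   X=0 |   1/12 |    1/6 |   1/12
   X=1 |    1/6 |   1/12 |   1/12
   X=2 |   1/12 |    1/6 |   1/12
I(X;Y) = 0.0164 dits

Mutual information has multiple equivalent forms:
- I(X;Y) = H(X) - H(X|Y)
- I(X;Y) = H(Y) - H(Y|X)
- I(X;Y) = H(X) + H(Y) - H(X,Y)

Computing all quantities:
H(X) = 0.4771, H(Y) = 0.4680, H(X,Y) = 0.9287
H(X|Y) = 0.4607, H(Y|X) = 0.4515

Verification:
H(X) - H(X|Y) = 0.4771 - 0.4607 = 0.0164
H(Y) - H(Y|X) = 0.4680 - 0.4515 = 0.0164
H(X) + H(Y) - H(X,Y) = 0.4771 + 0.4680 - 0.9287 = 0.0164

All forms give I(X;Y) = 0.0164 dits. ✓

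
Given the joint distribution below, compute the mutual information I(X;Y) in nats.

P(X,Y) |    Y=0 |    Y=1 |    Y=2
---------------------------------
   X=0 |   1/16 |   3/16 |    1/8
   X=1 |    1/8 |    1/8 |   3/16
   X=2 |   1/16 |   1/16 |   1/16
0.0249 nats

Mutual information: I(X;Y) = H(X) + H(Y) - H(X,Y)

Marginals:
P(X) = (3/8, 7/16, 3/16), H(X) = 1.0434 nats
P(Y) = (1/4, 3/8, 3/8), H(Y) = 1.0822 nats

Joint entropy: H(X,Y) = 2.1007 nats

I(X;Y) = 1.0434 + 1.0822 - 2.1007 = 0.0249 nats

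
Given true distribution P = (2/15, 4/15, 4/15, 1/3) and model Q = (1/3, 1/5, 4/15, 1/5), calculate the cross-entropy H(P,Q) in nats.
1.4646 nats

Cross-entropy: H(P,Q) = -Σ p(x) log q(x)

Alternatively: H(P,Q) = H(P) + D_KL(P||Q)
H(P) = 1.3398 nats
D_KL(P||Q) = 0.1248 nats

H(P,Q) = 1.3398 + 0.1248 = 1.4646 nats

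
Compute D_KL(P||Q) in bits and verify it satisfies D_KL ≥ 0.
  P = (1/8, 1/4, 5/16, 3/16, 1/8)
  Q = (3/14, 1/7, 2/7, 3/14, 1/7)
0.0848 bits

KL divergence satisfies the Gibbs inequality: D_KL(P||Q) ≥ 0 for all distributions P, Q.

D_KL(P||Q) = Σ p(x) log(p(x)/q(x))
Term by term:
  x=0: 1/8 × log_2[(1/8)/(3/14)] = -0.0972
  x=1: 1/4 × log_2[(1/4)/(1/7)] = 0.2018
  x=2: 5/16 × log_2[(5/16)/(2/7)] = 0.0404
  x=3: 3/16 × log_2[(3/16)/(3/14)] = -0.0361
  x=4: 1/8 × log_2[(1/8)/(1/7)] = -0.0241
D_KL(P||Q) = 0.0848 bits

D_KL(P||Q) = 0.0848 ≥ 0 ✓

This non-negativity is a fundamental property: relative entropy cannot be negative because it measures how different Q is from P.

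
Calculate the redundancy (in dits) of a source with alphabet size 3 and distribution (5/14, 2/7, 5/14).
0.0023 dits

Redundancy measures how far a source is from maximum entropy:
R = H_max - H(X)

Maximum entropy for 3 symbols: H_max = log_10(3) = 0.4771 dits
Actual entropy: H(X) = 0.4748 dits
Redundancy: R = 0.4771 - 0.4748 = 0.0023 dits

This redundancy represents potential for compression: the source could be compressed by 0.0023 dits per symbol.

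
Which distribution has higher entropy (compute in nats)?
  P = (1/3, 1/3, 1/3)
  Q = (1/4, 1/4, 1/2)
P

Computing entropies in nats:
H(P) = 1.0986
H(Q) = 1.0397

Distribution P has higher entropy.

Intuition: The distribution closer to uniform (more spread out) has higher entropy.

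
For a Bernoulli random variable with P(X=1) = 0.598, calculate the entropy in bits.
0.9721 bits

The binary entropy function is:
H(p) = -p log(p) - (1-p) log(1-p)

H(0.598) = -0.598 × log_2(0.598) - 0.402 × log_2(0.402)
H(0.598) = 0.9721 bits

Note: Binary entropy is maximized at p=0.5 (H=1 bit) and minimized at p=0 or p=1 (H=0).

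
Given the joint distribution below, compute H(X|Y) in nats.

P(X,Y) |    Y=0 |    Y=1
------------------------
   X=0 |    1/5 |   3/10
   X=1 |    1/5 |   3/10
0.6931 nats

Using the chain rule: H(X|Y) = H(X,Y) - H(Y)

First, compute H(X,Y) = 1.3662 nats

Marginal P(Y) = (2/5, 3/5)
H(Y) = 0.6730 nats

H(X|Y) = H(X,Y) - H(Y) = 1.3662 - 0.6730 = 0.6931 nats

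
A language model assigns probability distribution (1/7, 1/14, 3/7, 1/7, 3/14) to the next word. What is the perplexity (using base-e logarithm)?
4.2110

Perplexity is e^H (or exp(H) for natural log).

First, H = -Σ p log p = 1.4377 nats
Perplexity = e^1.4377 = 4.2110

Interpretation: The model's uncertainty is equivalent to choosing uniformly among 4.2 options.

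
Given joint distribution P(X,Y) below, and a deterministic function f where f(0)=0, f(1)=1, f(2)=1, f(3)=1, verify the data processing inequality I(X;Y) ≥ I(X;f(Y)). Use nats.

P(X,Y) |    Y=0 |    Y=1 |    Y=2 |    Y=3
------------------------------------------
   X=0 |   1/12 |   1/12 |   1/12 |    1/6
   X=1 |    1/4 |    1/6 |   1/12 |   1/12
I(X;Y) = 0.0580, I(X;f(Y)) = 0.0297, inequality holds: 0.0580 ≥ 0.0297

Data Processing Inequality: For any Markov chain X → Y → Z, we have I(X;Y) ≥ I(X;Z).

Here Z = f(Y) is a deterministic function of Y, forming X → Y → Z.

Original I(X;Y) = 0.0580 nats

After applying f:
P(X,Z) where Z=f(Y):
- P(X,Z=0) = P(X,Y=0)
- P(X,Z=1) = P(X,Y=1) + P(X,Y=2) + P(X,Y=3)

I(X;Z) = I(X;f(Y)) = 0.0297 nats

Verification: 0.0580 ≥ 0.0297 ✓

Information cannot be created by processing; the function f can only lose information about X.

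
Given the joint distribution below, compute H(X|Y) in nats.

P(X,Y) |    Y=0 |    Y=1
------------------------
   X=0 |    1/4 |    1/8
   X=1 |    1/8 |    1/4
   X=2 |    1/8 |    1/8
1.0397 nats

Using the chain rule: H(X|Y) = H(X,Y) - H(Y)

First, compute H(X,Y) = 1.7329 nats

Marginal P(Y) = (1/2, 1/2)
H(Y) = 0.6931 nats

H(X|Y) = H(X,Y) - H(Y) = 1.7329 - 0.6931 = 1.0397 nats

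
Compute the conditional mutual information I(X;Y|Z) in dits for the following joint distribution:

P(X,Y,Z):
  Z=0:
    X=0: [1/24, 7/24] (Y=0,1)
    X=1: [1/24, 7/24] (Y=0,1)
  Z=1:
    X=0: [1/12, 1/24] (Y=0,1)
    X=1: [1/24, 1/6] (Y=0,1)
0.0159 dits

Conditional mutual information: I(X;Y|Z) = H(X|Z) + H(Y|Z) - H(X,Y|Z)

H(Z) = 0.2764
H(X,Z) = 0.5729 → H(X|Z) = 0.2965
H(Y,Z) = 0.4813 → H(Y|Z) = 0.2049
H(X,Y,Z) = 0.7618 → H(X,Y|Z) = 0.4854

I(X;Y|Z) = 0.2965 + 0.2049 - 0.4854 = 0.0159 dits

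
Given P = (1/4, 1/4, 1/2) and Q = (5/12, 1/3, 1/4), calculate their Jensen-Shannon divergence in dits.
0.0151 dits

Jensen-Shannon divergence is:
JSD(P||Q) = 0.5 × D_KL(P||M) + 0.5 × D_KL(Q||M)
where M = 0.5 × (P + Q) is the mixture distribution.

M = 0.5 × (1/4, 1/4, 1/2) + 0.5 × (5/12, 1/3, 1/4) = (1/3, 7/24, 3/8)

D_KL(P||M) = 0.0145 dits
D_KL(Q||M) = 0.0157 dits

JSD(P||Q) = 0.5 × 0.0145 + 0.5 × 0.0157 = 0.0151 dits

Unlike KL divergence, JSD is symmetric and bounded: 0 ≤ JSD ≤ log(2).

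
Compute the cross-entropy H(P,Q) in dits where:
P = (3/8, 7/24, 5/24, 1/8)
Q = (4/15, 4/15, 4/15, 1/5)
0.5896 dits

Cross-entropy: H(P,Q) = -Σ p(x) log q(x)

Alternatively: H(P,Q) = H(P) + D_KL(P||Q)
H(P) = 0.5706 dits
D_KL(P||Q) = 0.0190 dits

H(P,Q) = 0.5706 + 0.0190 = 0.5896 dits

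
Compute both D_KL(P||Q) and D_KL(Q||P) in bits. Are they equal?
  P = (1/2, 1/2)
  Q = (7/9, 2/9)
D_KL(P||Q) = 0.2662, D_KL(Q||P) = 0.2358

KL divergence is not symmetric: D_KL(P||Q) ≠ D_KL(Q||P) in general.

D_KL(P||Q) = 0.2662 bits
D_KL(Q||P) = 0.2358 bits

No, they are not equal!

This asymmetry is why KL divergence is not a true distance metric.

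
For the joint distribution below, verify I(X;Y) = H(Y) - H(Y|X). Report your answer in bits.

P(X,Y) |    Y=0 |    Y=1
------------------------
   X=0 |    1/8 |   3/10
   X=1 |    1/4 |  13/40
I(X;Y) = 0.0151 bits

Mutual information has multiple equivalent forms:
- I(X;Y) = H(X) - H(X|Y)
- I(X;Y) = H(Y) - H(Y|X)
- I(X;Y) = H(X) + H(Y) - H(X,Y)

Computing all quantities:
H(X) = 0.9837, H(Y) = 0.9544, H(X,Y) = 1.9231
H(X|Y) = 0.9686, H(Y|X) = 0.9394

Verification:
H(X) - H(X|Y) = 0.9837 - 0.9686 = 0.0151
H(Y) - H(Y|X) = 0.9544 - 0.9394 = 0.0151
H(X) + H(Y) - H(X,Y) = 0.9837 + 0.9544 - 1.9231 = 0.0151

All forms give I(X;Y) = 0.0151 bits. ✓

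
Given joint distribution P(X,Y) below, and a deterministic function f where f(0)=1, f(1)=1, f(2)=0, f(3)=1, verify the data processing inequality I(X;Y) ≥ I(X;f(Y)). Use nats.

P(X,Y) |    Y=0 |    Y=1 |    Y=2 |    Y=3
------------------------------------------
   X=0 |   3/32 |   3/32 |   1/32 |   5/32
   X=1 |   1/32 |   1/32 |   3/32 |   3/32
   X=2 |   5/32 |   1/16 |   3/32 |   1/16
I(X;Y) = 0.0876, I(X;f(Y)) = 0.0415, inequality holds: 0.0876 ≥ 0.0415

Data Processing Inequality: For any Markov chain X → Y → Z, we have I(X;Y) ≥ I(X;Z).

Here Z = f(Y) is a deterministic function of Y, forming X → Y → Z.

Original I(X;Y) = 0.0876 nats

After applying f:
P(X,Z) where Z=f(Y):
- P(X,Z=0) = P(X,Y=2)
- P(X,Z=1) = P(X,Y=0) + P(X,Y=1) + P(X,Y=3)

I(X;Z) = I(X;f(Y)) = 0.0415 nats

Verification: 0.0876 ≥ 0.0415 ✓

Information cannot be created by processing; the function f can only lose information about X.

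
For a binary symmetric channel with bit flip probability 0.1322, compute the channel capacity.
0.4366 bits

For a binary symmetric channel (BSC) with error probability p:
Capacity C = 1 - H(p) bits per symbol

where H(p) = -p log₂(p) - (1-p) log₂(1-p) is the binary entropy function.

H(0.1322) = 0.5634 bits
C = 1 - 0.5634 = 0.4366 bits per symbol

This means we can reliably transmit up to 0.4366 bits of information per channel use.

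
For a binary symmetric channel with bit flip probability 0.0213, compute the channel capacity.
0.8513 bits

For a binary symmetric channel (BSC) with error probability p:
Capacity C = 1 - H(p) bits per symbol

where H(p) = -p log₂(p) - (1-p) log₂(1-p) is the binary entropy function.

H(0.0213) = 0.1487 bits
C = 1 - 0.1487 = 0.8513 bits per symbol

This means we can reliably transmit up to 0.8513 bits of information per channel use.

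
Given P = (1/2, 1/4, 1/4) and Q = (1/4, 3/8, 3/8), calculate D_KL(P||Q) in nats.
0.1438 nats

KL divergence: D_KL(P||Q) = Σ p(x) log(p(x)/q(x))

Computing term by term:
  x=0: 1/2 × log_e[(1/2)/(1/4)] = 1/2 × 0.6931 = 0.3466
  x=1: 1/4 × log_e[(1/4)/(3/8)] = 1/4 × -0.4055 = -0.1014
  x=2: 1/4 × log_e[(1/4)/(3/8)] = 1/4 × -0.4055 = -0.1014

D_KL(P||Q) = 0.1438 nats

Note: KL divergence is always non-negative and equals 0 iff P = Q.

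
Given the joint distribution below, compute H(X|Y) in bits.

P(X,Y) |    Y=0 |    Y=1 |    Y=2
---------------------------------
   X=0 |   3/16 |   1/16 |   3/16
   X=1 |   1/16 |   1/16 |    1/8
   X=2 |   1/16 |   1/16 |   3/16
1.5062 bits

Using the chain rule: H(X|Y) = H(X,Y) - H(Y)

First, compute H(X,Y) = 2.9835 bits

Marginal P(Y) = (5/16, 3/16, 1/2)
H(Y) = 1.4772 bits

H(X|Y) = H(X,Y) - H(Y) = 2.9835 - 1.4772 = 1.5062 bits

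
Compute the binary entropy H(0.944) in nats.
0.2158 nats

The binary entropy function is:
H(p) = -p log(p) - (1-p) log(1-p)

H(0.944) = -0.944 × log_e(0.944) - 0.056 × log_e(0.056)
H(0.944) = 0.2158 nats

Note: Binary entropy is maximized at p=0.5 (H=1 bit) and minimized at p=0 or p=1 (H=0).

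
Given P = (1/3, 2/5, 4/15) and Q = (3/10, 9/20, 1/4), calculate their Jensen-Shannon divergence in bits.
0.0019 bits

Jensen-Shannon divergence is:
JSD(P||Q) = 0.5 × D_KL(P||M) + 0.5 × D_KL(Q||M)
where M = 0.5 × (P + Q) is the mixture distribution.

M = 0.5 × (1/3, 2/5, 4/15) + 0.5 × (3/10, 9/20, 1/4) = (0.316667, 17/40, 0.258333)

D_KL(P||M) = 0.0019 bits
D_KL(Q||M) = 0.0019 bits

JSD(P||Q) = 0.5 × 0.0019 + 0.5 × 0.0019 = 0.0019 bits

Unlike KL divergence, JSD is symmetric and bounded: 0 ≤ JSD ≤ log(2).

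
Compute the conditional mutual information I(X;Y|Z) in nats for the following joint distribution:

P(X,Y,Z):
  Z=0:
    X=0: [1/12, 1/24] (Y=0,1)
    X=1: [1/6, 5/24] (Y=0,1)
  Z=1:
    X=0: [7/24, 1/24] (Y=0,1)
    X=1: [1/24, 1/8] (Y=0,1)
0.1083 nats

Conditional mutual information: I(X;Y|Z) = H(X|Z) + H(Y|Z) - H(X,Y|Z)

H(Z) = 0.6931
H(X,Z) = 1.2926 → H(X|Z) = 0.5994
H(Y,Z) = 1.3580 → H(Y|Z) = 0.6648
H(X,Y,Z) = 1.8491 → H(X,Y|Z) = 1.1559

I(X;Y|Z) = 0.5994 + 0.6648 - 1.1559 = 0.1083 nats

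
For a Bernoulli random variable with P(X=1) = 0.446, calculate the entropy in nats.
0.6873 nats

The binary entropy function is:
H(p) = -p log(p) - (1-p) log(1-p)

H(0.446) = -0.446 × log_e(0.446) - 0.554 × log_e(0.554)
H(0.446) = 0.6873 nats

Note: Binary entropy is maximized at p=0.5 (H=1 bit) and minimized at p=0 or p=1 (H=0).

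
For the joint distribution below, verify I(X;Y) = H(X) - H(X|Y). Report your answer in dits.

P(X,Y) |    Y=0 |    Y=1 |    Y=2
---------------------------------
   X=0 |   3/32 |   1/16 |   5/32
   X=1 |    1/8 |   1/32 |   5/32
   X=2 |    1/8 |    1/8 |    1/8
I(X;Y) = 0.0142 dits

Mutual information has multiple equivalent forms:
- I(X;Y) = H(X) - H(X|Y)
- I(X;Y) = H(Y) - H(Y|X)
- I(X;Y) = H(X) + H(Y) - H(X,Y)

Computing all quantities:
H(X) = 0.4755, H(Y) = 0.4609, H(X,Y) = 0.9221
H(X|Y) = 0.4613, H(Y|X) = 0.4467

Verification:
H(X) - H(X|Y) = 0.4755 - 0.4613 = 0.0142
H(Y) - H(Y|X) = 0.4609 - 0.4467 = 0.0142
H(X) + H(Y) - H(X,Y) = 0.4755 + 0.4609 - 0.9221 = 0.0142

All forms give I(X;Y) = 0.0142 dits. ✓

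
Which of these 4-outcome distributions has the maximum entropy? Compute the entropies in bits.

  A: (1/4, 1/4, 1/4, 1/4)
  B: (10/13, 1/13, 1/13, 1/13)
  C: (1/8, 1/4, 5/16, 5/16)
A

For a discrete distribution over n outcomes, entropy is maximized by the uniform distribution.

Computing entropies:
H(A) = 2.0000 bits
H(B) = 1.1451 bits
H(C) = 1.9238 bits

The uniform distribution (where all probabilities equal 1/4) achieves the maximum entropy of log_2(4) = 2.0000 bits.

Distribution A has the highest entropy.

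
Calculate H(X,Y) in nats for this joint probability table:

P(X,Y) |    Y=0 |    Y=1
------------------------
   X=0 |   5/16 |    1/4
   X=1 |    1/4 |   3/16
1.3705 nats

Joint entropy is H(X,Y) = -Σ_{x,y} p(x,y) log p(x,y).

Summing over all non-zero entries:
H(X,Y) = -[5/16·log_e(5/16) + 1/4·log_e(1/4) + 1/4·log_e(1/4) + 3/16·log_e(3/16)]
H(X,Y) = 1.3705 nats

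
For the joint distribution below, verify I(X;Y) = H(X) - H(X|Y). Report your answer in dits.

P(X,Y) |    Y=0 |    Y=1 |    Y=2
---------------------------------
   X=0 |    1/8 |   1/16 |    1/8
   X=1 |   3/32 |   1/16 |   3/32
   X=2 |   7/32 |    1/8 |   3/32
I(X;Y) = 0.0082 dits

Mutual information has multiple equivalent forms:
- I(X;Y) = H(X) - H(X|Y)
- I(X;Y) = H(Y) - H(Y|X)
- I(X;Y) = H(X) + H(Y) - H(X,Y)

Computing all quantities:
H(X) = 0.4654, H(Y) = 0.4654, H(X,Y) = 0.9227
H(X|Y) = 0.4572, H(Y|X) = 0.4572

Verification:
H(X) - H(X|Y) = 0.4654 - 0.4572 = 0.0082
H(Y) - H(Y|X) = 0.4654 - 0.4572 = 0.0082
H(X) + H(Y) - H(X,Y) = 0.4654 + 0.4654 - 0.9227 = 0.0082

All forms give I(X;Y) = 0.0082 dits. ✓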